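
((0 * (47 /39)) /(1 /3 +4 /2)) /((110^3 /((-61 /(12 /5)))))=0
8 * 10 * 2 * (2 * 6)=1920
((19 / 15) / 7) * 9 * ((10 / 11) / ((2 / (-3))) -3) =-2736 / 385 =-7.11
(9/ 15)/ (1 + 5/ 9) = 27/ 70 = 0.39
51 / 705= 17 / 235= 0.07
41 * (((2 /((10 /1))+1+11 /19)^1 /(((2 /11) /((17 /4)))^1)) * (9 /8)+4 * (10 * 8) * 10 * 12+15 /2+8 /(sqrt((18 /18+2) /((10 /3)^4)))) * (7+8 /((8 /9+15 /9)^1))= 7642400 * sqrt(3) /621+2233510763931 /139840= 15993217.58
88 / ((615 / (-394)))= -34672 / 615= -56.38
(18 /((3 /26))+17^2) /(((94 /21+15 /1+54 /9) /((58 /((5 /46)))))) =4986492 /535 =9320.55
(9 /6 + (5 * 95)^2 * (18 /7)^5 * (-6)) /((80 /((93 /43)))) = -475788493790847 /115632160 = -4114672.72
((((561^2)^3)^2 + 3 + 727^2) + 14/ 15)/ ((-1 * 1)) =-14576242809809535159754358027292809/ 15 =-971749520653969010650290500000000.00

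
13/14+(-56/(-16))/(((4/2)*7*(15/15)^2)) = 33/28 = 1.18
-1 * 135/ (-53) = 135/ 53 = 2.55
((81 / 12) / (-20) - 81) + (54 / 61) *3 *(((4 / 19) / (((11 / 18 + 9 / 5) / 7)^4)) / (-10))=-7304960219373 / 85628867120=-85.31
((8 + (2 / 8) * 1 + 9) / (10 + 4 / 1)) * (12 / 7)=207 / 98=2.11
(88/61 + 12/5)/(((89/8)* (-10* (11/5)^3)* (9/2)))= -46880/65033991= -0.00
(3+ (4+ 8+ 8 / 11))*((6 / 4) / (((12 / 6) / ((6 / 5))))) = 1557 / 110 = 14.15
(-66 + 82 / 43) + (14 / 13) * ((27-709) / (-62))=-29206 / 559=-52.25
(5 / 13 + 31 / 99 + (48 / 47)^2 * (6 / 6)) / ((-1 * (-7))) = 706990 / 2842983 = 0.25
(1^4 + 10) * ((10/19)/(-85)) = -22/323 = -0.07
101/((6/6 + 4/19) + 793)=1919/15090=0.13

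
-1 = -1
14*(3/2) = 21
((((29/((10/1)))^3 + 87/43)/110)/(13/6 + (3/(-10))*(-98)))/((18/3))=0.00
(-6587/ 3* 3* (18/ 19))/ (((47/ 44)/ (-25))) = 130422600/ 893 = 146049.94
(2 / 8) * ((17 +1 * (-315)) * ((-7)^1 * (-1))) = -1043 / 2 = -521.50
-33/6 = -11/2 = -5.50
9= 9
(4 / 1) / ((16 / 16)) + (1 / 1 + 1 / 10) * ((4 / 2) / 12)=251 / 60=4.18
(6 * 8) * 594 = 28512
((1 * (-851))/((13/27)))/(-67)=22977/871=26.38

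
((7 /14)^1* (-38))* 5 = -95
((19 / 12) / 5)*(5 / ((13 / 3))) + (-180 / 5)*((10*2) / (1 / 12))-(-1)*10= -448741 / 52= -8629.63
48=48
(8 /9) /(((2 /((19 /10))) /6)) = 76 /15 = 5.07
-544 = -544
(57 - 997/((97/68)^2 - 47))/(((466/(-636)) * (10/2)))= -98769066/4570295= -21.61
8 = 8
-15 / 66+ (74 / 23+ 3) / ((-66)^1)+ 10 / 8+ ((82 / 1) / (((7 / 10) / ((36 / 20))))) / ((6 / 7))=749675 / 3036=246.93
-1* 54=-54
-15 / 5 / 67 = -3 / 67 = -0.04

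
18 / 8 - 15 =-51 / 4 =-12.75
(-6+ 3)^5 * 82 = -19926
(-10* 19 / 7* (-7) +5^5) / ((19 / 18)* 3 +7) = 19890 / 61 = 326.07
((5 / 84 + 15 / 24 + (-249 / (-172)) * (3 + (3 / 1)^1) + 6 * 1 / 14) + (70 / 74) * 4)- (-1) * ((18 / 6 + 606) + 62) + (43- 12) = 191266729 / 267288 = 715.58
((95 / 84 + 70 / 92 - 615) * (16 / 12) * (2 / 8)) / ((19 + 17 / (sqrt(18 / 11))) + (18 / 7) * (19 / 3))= -292577675 / 43349986 + 140958475 * sqrt(22) / 260099916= -4.21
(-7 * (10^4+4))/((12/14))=-245098/3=-81699.33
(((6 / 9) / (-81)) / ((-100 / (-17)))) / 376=-17 / 4568400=-0.00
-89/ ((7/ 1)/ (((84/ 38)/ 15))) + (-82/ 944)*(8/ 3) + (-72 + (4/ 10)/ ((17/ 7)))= -4227259/ 57171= -73.94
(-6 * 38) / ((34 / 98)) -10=-11342 / 17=-667.18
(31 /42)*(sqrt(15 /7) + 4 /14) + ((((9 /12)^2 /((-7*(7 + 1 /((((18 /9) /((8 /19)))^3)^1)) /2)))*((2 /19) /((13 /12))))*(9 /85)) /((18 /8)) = 1646058887 /7809387495 + 31*sqrt(105) /294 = 1.29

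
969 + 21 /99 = 31984 /33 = 969.21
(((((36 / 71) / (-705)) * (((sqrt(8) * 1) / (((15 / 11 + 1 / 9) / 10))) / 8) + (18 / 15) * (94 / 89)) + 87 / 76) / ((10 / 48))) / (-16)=-244737 / 338200 + 891 * sqrt(2) / 2436010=-0.72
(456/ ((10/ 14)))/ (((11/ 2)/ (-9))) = -57456/ 55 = -1044.65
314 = 314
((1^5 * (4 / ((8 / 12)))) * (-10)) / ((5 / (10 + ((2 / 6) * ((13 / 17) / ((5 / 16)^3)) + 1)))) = -493492 / 2125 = -232.23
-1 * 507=-507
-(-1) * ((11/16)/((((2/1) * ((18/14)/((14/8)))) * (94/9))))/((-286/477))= -23373/312832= -0.07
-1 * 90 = -90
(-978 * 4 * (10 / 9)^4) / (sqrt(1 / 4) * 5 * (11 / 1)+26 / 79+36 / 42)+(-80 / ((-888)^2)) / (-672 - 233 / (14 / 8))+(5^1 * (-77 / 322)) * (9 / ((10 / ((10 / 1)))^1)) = -10767539158198477735 / 49253835043146672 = -218.61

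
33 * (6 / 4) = 99 / 2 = 49.50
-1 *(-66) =66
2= 2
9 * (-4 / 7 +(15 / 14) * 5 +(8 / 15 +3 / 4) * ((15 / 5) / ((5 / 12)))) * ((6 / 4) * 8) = 265086 / 175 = 1514.78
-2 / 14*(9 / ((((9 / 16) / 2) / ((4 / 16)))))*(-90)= 720 / 7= 102.86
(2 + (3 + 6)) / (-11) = -1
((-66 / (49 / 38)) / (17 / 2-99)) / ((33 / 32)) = 4864 / 8869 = 0.55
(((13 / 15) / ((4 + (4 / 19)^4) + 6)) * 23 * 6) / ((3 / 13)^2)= 6585250451 / 29327985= 224.54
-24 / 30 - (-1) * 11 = 51 / 5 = 10.20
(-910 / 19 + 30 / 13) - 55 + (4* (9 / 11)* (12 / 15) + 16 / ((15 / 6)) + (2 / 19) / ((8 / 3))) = -4973707 / 54340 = -91.53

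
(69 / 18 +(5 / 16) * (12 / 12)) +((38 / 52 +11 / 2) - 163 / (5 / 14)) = -1391593 / 3120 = -446.02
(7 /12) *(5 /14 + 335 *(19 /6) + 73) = 11909 /18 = 661.61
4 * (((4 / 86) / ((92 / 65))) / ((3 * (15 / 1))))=26 / 8901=0.00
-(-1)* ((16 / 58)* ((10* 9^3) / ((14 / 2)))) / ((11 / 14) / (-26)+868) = 3032640 / 9162289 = 0.33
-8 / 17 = -0.47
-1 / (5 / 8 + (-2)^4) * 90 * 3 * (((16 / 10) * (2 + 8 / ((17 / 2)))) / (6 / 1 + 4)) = -17280 / 2261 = -7.64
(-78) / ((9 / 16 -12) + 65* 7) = -1248 / 7097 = -0.18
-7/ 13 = -0.54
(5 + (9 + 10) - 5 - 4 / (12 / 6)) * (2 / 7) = 34 / 7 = 4.86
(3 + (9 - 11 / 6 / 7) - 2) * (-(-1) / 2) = 409 / 84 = 4.87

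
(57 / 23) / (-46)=-57 / 1058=-0.05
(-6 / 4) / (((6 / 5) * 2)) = -5 / 8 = -0.62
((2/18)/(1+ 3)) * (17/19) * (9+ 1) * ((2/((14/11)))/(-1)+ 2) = 85/798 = 0.11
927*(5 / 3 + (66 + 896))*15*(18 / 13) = 241196130 / 13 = 18553548.46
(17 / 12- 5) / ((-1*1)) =43 / 12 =3.58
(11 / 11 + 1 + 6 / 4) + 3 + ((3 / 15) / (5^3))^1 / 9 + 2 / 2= 7.50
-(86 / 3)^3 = -636056 / 27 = -23557.63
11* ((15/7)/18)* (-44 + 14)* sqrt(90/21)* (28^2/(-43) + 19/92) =19610525* sqrt(210)/193844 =1466.04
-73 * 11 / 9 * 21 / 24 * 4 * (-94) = 264187 / 9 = 29354.11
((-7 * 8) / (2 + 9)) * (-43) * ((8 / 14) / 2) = 688 / 11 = 62.55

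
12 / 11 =1.09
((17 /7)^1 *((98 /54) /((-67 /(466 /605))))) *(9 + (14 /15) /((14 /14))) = -8262646 /16416675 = -0.50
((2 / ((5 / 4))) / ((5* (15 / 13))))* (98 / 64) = 637 / 1500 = 0.42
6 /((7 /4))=24 /7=3.43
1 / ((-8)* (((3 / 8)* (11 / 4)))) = -4 / 33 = -0.12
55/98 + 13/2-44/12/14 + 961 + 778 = 513265/294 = 1745.80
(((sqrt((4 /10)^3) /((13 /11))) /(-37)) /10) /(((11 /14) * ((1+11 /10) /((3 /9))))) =-4 * sqrt(10) /108225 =-0.00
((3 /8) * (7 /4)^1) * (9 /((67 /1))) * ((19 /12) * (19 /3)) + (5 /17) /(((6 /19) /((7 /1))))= 3238151 /437376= 7.40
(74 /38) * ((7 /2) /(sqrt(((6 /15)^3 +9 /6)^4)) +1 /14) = 2.93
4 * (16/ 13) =64/ 13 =4.92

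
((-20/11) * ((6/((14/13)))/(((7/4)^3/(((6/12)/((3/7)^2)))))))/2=-2.57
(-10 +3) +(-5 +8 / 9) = -11.11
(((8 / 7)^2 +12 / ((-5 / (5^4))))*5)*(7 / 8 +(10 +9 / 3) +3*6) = -23407725 / 98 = -238854.34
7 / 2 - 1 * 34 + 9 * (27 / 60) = -529 / 20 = -26.45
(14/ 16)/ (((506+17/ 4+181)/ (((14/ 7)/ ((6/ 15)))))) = 1/ 158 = 0.01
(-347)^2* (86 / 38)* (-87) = -450450069 / 19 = -23707898.37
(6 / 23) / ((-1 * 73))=-6 / 1679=-0.00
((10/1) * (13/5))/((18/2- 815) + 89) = -26/717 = -0.04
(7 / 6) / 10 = 7 / 60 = 0.12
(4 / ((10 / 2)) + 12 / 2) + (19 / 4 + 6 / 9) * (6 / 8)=869 / 80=10.86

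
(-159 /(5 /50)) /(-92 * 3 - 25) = 1590 /301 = 5.28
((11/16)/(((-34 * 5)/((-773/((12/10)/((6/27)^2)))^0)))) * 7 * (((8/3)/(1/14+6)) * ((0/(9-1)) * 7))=0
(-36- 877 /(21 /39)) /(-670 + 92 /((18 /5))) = 104877 /40600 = 2.58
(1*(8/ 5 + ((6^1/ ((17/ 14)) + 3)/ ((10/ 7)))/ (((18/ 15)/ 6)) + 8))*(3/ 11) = 19071/ 1870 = 10.20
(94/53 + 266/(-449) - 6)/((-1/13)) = 1490762/23797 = 62.64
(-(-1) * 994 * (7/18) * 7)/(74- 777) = -24353/6327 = -3.85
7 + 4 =11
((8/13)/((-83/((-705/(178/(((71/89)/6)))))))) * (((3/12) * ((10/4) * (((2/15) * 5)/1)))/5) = 16685/51280554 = 0.00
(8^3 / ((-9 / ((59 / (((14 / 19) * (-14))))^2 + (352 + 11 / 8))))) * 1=-158206880 / 7203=-21964.03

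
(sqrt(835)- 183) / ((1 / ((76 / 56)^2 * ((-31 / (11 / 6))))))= 6143859 / 1078- 33573 * sqrt(835) / 1078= 4799.37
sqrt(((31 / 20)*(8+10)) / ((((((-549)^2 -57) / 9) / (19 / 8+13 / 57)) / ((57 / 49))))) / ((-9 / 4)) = -sqrt(3465173490) / 2636760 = -0.02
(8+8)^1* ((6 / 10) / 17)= 0.56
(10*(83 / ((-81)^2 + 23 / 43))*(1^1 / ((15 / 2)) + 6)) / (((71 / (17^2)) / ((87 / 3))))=2751884588 / 30048549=91.58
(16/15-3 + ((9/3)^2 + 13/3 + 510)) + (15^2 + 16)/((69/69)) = 3812/5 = 762.40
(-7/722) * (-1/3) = 7/2166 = 0.00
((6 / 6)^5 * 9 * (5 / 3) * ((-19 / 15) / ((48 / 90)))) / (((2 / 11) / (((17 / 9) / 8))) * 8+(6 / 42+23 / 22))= -11305 / 2332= -4.85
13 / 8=1.62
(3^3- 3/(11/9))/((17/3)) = 810/187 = 4.33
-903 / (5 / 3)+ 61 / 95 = -10282 / 19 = -541.16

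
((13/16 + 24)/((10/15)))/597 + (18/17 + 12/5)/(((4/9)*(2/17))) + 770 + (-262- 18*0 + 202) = 24714601/31840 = 776.21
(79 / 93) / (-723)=-79 / 67239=-0.00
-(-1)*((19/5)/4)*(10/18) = 19/36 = 0.53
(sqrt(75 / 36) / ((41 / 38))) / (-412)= -95 * sqrt(3) / 50676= -0.00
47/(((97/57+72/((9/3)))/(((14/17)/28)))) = 0.05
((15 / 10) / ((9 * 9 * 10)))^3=0.00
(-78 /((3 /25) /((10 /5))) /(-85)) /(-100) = -13 /85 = -0.15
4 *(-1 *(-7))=28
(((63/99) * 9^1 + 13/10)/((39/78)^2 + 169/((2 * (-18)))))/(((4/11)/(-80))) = 6957/20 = 347.85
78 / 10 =39 / 5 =7.80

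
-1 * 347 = -347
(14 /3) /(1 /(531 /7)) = 354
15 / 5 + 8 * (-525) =-4197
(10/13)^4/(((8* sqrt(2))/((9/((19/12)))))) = 67500* sqrt(2)/542659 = 0.18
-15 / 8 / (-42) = 5 / 112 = 0.04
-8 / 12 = -2 / 3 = -0.67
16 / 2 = 8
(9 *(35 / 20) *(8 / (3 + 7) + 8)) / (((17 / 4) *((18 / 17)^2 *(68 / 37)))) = 2849 / 180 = 15.83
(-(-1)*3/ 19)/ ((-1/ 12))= -36/ 19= -1.89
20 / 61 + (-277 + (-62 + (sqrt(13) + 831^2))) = sqrt(13) + 42103562 / 61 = 690225.93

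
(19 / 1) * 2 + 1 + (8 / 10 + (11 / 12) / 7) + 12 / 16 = 8543 / 210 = 40.68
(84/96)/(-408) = -7/3264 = -0.00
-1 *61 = -61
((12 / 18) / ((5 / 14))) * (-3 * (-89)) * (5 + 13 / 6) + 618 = 62848 / 15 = 4189.87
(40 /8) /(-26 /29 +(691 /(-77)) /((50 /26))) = -279125 /310557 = -0.90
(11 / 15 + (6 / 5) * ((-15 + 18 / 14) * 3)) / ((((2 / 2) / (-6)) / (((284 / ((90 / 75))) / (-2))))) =-725194 / 21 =-34533.05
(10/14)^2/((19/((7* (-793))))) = -19825/133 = -149.06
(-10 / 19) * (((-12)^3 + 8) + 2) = 17180 / 19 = 904.21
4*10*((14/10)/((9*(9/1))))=0.69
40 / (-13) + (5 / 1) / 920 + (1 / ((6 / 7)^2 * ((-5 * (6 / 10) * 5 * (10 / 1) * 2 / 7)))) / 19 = -188553107 / 61354800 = -3.07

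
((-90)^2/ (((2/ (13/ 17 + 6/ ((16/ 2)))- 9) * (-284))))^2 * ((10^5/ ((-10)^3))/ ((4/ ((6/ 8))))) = -3262764796875/ 12616231684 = -258.62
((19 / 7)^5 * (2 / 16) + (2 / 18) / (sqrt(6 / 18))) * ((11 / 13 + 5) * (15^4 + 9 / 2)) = 427538 * sqrt(3) / 13 + 4763818864179 / 873964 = 5507781.07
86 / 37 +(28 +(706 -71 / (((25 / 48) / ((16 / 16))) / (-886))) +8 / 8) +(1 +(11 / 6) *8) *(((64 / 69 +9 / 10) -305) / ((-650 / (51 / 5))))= 10088740620107 / 82972500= 121591.38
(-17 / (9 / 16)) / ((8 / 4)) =-136 / 9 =-15.11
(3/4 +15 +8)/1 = 95/4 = 23.75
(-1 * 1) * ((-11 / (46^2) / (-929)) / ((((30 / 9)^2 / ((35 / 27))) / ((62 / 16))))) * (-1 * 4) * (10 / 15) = 2387 / 353837520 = 0.00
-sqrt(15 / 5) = -sqrt(3) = -1.73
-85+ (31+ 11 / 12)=-637 / 12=-53.08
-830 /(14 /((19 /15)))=-1577 /21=-75.10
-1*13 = -13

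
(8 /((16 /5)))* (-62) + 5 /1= -150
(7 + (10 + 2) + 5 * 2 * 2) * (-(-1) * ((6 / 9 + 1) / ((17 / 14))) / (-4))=-455 / 34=-13.38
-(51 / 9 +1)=-6.67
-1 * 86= -86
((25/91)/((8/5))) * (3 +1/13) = 625/1183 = 0.53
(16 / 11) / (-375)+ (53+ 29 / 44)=885311 / 16500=53.66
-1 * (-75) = 75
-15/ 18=-5/ 6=-0.83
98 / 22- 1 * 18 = -13.55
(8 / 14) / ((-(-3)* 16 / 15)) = 0.18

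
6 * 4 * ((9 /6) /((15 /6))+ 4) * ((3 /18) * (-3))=-276 /5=-55.20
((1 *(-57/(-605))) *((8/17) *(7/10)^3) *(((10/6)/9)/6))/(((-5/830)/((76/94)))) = -20554618/326291625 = -0.06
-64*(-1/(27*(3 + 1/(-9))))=32/39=0.82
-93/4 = -23.25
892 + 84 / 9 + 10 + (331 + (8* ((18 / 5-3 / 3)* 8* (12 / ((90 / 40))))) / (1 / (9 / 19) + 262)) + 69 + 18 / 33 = 1315.24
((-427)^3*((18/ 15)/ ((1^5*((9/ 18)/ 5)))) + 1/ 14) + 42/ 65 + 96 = -850170866347/ 910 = -934253699.28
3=3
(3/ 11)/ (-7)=-3/ 77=-0.04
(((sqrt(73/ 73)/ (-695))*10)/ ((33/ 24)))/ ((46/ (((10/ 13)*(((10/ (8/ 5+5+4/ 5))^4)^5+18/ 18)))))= -764789251818332892698134900302944080/ 10570928980371148596237881329965599971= -0.07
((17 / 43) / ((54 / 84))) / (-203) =-34 / 11223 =-0.00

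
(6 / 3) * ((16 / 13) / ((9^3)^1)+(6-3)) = 6.00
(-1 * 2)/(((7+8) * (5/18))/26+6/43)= -13416/2011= -6.67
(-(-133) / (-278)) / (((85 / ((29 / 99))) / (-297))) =0.49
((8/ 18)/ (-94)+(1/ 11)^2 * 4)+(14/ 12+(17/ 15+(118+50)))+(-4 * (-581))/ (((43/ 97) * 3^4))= 46558421023/ 198078210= 235.05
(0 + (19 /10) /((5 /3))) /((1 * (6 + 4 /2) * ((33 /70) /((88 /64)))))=133 /320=0.42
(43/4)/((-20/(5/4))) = -43/64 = -0.67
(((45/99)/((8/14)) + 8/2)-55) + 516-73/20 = 25418/55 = 462.15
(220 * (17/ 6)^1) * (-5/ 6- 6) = -38335/ 9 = -4259.44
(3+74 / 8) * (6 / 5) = 14.70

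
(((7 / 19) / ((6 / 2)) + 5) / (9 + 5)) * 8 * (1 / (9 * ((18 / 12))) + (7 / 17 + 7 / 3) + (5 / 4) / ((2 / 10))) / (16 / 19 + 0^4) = 1215523 / 38556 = 31.53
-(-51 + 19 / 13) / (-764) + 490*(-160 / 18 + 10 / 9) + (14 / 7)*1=-85123655 / 22347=-3809.18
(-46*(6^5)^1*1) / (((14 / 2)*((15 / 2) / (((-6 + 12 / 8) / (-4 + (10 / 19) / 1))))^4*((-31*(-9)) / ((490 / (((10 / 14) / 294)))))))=-9326944691568 / 283669375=-32879.63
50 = 50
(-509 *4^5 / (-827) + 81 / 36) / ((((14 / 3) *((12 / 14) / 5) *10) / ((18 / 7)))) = 2690109 / 13232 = 203.30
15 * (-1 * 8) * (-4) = 480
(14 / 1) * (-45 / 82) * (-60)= 18900 / 41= 460.98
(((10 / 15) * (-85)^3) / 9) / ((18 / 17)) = -10440125 / 243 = -42963.48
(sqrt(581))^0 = 1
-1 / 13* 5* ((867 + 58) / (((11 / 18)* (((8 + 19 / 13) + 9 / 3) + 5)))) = -33.34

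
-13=-13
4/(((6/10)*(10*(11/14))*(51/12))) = 112/561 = 0.20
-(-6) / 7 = 6 / 7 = 0.86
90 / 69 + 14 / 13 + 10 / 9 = 9398 / 2691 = 3.49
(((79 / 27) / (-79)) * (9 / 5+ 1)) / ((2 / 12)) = -28 / 45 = -0.62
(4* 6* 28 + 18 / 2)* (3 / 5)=2043 / 5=408.60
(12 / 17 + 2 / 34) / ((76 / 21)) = 273 / 1292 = 0.21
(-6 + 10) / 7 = 4 / 7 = 0.57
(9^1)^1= 9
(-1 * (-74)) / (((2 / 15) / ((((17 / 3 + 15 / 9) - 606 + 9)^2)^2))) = 1811686549639385 / 27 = 67099501838495.74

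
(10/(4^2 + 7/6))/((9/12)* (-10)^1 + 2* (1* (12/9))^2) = -1080/7313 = -0.15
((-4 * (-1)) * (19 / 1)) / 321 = 76 / 321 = 0.24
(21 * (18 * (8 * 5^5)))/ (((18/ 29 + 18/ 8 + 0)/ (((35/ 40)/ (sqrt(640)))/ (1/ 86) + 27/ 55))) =657720000/ 407 + 114568125 * sqrt(10)/ 37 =11407809.45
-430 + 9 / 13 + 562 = 1725 / 13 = 132.69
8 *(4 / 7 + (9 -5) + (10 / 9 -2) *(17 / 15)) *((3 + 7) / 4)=13472 / 189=71.28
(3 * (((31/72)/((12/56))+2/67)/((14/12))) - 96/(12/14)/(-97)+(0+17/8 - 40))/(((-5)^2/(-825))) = 378042775/363944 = 1038.74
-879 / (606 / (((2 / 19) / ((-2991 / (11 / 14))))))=3223 / 80356206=0.00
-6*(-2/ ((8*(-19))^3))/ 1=-0.00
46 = 46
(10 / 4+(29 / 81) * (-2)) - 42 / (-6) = 1423 / 162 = 8.78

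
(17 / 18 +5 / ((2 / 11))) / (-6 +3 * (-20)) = -128 / 297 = -0.43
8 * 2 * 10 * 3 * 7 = 3360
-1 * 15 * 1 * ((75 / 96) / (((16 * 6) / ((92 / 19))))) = -2875 / 4864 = -0.59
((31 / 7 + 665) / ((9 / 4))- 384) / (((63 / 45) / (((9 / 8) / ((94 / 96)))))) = -163440 / 2303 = -70.97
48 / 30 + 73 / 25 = 113 / 25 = 4.52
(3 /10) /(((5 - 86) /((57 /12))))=-19 /1080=-0.02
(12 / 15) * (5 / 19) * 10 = 40 / 19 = 2.11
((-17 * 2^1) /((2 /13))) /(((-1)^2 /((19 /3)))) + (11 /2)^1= -8365 /6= -1394.17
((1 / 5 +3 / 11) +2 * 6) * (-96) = -1197.38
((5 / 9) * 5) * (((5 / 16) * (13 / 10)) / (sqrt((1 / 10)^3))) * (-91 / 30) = -29575 * sqrt(10) / 864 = -108.25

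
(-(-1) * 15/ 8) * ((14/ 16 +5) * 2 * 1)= 705/ 32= 22.03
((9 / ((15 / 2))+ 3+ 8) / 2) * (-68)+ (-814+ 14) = -6074 / 5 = -1214.80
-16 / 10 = -8 / 5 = -1.60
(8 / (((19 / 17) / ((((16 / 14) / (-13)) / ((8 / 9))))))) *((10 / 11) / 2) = -6120 / 19019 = -0.32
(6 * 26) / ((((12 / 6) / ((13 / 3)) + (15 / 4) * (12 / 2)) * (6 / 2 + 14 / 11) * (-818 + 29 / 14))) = -208208 / 106839319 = -0.00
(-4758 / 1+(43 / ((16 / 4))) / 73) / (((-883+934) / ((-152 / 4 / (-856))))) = -26396567 / 6373776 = -4.14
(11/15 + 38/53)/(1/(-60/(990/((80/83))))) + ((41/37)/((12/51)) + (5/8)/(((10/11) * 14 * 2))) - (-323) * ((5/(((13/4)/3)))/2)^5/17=3345411337218811375/2680313885016768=1248.14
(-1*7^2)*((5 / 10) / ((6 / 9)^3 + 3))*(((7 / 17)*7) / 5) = -4.28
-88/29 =-3.03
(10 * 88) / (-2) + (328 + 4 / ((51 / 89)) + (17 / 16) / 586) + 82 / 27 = -438882757 / 4303584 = -101.98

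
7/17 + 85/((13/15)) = 21766/221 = 98.49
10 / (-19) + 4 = 66 / 19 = 3.47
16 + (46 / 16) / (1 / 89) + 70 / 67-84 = 101261 / 536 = 188.92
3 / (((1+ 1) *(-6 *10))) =-0.02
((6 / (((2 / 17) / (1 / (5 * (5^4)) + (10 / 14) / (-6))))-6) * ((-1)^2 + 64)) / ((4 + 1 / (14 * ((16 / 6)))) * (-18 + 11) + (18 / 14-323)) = 2.24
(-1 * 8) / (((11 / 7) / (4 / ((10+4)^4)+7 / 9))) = -134474 / 33957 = -3.96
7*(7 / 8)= 49 / 8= 6.12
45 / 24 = 15 / 8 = 1.88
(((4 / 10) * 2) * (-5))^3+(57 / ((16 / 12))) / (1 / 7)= 941 / 4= 235.25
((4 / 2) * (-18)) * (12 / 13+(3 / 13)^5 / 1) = -12347100 / 371293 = -33.25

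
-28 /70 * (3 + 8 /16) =-7 /5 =-1.40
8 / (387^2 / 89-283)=356 / 62291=0.01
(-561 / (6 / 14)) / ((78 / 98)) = -64141 / 39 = -1644.64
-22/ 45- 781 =-35167/ 45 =-781.49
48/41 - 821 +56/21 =-100511/123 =-817.16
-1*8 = -8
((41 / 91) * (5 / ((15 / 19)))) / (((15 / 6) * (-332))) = -779 / 226590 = -0.00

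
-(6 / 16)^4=-81 / 4096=-0.02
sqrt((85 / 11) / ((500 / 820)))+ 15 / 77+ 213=216.75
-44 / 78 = -22 / 39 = -0.56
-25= -25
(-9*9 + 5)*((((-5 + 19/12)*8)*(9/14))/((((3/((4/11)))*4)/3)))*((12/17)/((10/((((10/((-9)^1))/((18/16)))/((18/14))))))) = -99712/15147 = -6.58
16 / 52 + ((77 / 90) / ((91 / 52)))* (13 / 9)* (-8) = -28124 / 5265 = -5.34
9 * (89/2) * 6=2403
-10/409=-0.02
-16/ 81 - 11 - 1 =-988/ 81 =-12.20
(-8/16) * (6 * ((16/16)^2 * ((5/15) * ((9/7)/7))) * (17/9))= -17/49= -0.35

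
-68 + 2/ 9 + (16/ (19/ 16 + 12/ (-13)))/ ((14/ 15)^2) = 8170/ 4851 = 1.68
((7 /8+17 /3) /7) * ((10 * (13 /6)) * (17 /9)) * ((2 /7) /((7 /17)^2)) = 50137165 /777924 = 64.45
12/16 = 3/4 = 0.75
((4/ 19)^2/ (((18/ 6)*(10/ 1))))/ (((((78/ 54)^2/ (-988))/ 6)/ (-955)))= 990144/ 247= 4008.68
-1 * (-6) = 6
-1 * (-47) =47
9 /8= 1.12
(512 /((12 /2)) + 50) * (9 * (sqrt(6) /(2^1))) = 609 * sqrt(6) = 1491.74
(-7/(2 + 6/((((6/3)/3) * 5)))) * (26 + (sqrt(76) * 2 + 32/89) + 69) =-297045/1691 - 140 * sqrt(19)/19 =-207.78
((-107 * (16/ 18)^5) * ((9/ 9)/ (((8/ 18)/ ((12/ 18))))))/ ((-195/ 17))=29802496/ 3838185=7.76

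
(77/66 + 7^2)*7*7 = 14749/6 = 2458.17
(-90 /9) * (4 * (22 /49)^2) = -19360 /2401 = -8.06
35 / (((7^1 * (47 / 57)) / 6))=1710 / 47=36.38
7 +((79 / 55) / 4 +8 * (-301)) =-528141 / 220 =-2400.64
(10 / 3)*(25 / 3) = 250 / 9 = 27.78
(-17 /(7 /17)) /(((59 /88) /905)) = -55728.72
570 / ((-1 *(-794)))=285 / 397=0.72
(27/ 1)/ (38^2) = 27/ 1444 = 0.02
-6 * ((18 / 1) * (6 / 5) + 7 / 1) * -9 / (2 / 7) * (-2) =-54054 / 5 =-10810.80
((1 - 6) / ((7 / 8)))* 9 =-360 / 7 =-51.43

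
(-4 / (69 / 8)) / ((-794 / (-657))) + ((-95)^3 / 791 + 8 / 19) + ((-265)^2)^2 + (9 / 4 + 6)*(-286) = 1353510456986703223 / 274459598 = 4931547181.62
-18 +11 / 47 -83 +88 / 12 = -93.43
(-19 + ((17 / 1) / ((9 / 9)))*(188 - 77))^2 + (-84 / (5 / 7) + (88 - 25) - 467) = 17444512 / 5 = 3488902.40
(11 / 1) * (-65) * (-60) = 42900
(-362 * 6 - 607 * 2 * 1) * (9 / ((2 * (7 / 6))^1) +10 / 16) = -424943 / 28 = -15176.54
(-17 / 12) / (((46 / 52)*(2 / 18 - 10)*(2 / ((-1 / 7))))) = -0.01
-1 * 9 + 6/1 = -3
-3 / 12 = -1 / 4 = -0.25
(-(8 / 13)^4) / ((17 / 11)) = -45056 / 485537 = -0.09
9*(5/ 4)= 45/ 4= 11.25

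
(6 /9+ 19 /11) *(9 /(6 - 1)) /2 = 237 /110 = 2.15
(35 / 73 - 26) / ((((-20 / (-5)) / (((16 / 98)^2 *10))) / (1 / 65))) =-59616 / 2278549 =-0.03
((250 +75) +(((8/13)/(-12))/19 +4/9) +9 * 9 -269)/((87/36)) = 1222132/21489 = 56.87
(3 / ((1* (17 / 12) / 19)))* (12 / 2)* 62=254448 / 17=14967.53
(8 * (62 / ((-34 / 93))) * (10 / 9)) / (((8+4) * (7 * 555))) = -3844 / 118881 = -0.03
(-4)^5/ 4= -256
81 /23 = 3.52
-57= -57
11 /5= 2.20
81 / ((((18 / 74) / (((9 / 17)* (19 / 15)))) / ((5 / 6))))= 6327 / 34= 186.09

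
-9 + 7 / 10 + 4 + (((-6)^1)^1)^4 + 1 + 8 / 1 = 13007 / 10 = 1300.70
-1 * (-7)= 7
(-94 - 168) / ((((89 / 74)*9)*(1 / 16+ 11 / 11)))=-310208 / 13617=-22.78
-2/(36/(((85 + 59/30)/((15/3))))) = -2609/2700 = -0.97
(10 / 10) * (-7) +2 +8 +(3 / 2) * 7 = 27 / 2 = 13.50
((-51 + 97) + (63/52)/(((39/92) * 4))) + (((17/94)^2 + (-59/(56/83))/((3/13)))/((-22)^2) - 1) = 1363921433597/30355477152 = 44.93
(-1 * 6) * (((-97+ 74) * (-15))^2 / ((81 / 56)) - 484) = -1472488 / 3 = -490829.33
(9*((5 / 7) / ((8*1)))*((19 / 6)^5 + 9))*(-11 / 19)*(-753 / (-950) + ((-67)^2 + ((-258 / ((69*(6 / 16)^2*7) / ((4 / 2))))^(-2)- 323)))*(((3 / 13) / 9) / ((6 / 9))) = -6717062467058534784523 / 275149777199431680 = -24412.39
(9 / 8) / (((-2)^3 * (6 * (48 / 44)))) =-11 / 512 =-0.02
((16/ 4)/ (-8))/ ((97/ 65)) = -65/ 194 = -0.34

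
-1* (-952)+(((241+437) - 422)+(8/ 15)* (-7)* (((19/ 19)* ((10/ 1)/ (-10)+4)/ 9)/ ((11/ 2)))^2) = 19732456/ 16335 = 1207.99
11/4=2.75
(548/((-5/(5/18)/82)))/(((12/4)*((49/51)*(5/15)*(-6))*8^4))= 95489/903168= 0.11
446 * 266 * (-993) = -117805548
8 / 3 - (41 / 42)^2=3023 / 1764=1.71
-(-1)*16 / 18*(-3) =-8 / 3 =-2.67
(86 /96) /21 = 43 /1008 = 0.04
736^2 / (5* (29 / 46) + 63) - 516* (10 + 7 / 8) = 15684443 / 6086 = 2577.13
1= 1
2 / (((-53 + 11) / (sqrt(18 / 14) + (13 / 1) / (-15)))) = 13 / 315 - sqrt(7) / 49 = -0.01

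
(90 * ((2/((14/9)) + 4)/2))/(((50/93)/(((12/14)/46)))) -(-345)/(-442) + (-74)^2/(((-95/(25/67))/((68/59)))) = -1620556088498/93533375845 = -17.33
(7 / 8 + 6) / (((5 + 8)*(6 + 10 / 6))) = 165 / 2392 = 0.07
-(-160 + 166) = -6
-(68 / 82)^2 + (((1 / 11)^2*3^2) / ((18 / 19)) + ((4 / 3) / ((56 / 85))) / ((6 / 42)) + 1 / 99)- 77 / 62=1398934627 / 113497758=12.33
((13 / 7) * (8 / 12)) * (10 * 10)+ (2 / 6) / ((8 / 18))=10463 / 84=124.56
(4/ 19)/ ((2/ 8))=16/ 19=0.84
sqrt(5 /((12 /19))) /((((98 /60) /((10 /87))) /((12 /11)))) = 0.22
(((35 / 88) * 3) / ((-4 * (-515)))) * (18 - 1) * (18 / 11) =3213 / 199408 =0.02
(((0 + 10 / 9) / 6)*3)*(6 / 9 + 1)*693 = 1925 / 3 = 641.67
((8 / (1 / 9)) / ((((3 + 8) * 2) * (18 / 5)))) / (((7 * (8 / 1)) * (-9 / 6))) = -5 / 462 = -0.01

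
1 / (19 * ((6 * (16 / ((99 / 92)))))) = 33 / 55936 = 0.00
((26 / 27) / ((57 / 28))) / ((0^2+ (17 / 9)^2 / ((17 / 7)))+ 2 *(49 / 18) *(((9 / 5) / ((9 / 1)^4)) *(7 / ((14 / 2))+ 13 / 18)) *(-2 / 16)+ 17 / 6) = 42456960 / 386137019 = 0.11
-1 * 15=-15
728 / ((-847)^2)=104 / 102487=0.00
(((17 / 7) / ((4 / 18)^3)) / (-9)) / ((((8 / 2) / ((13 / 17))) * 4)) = -1053 / 896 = -1.18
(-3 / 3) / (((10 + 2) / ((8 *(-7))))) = 14 / 3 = 4.67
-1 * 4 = -4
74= 74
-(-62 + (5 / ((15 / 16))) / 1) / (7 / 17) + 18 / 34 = 49319 / 357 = 138.15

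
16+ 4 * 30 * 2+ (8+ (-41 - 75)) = 148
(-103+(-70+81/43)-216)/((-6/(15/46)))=41615/1978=21.04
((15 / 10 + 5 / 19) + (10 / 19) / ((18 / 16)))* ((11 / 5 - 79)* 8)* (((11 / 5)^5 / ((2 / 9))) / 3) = -31457769728 / 296875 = -105963.01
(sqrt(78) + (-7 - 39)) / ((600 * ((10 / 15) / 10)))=-23 / 20 + sqrt(78) / 40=-0.93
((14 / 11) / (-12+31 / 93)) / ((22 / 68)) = -0.34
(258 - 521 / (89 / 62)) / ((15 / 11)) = -20548 / 267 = -76.96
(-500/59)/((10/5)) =-250/59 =-4.24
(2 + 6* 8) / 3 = 50 / 3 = 16.67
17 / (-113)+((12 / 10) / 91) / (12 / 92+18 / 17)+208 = 1656509041 / 7969325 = 207.86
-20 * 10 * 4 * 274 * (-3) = 657600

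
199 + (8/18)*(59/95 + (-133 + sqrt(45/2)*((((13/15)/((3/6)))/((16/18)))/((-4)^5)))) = 39947/285 - 13*sqrt(10)/10240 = 140.16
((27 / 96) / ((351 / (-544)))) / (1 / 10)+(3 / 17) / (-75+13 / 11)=-2347967 / 538356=-4.36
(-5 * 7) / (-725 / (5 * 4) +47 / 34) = 2380 / 2371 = 1.00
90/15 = 6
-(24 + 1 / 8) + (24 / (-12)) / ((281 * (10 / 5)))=-54241 / 2248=-24.13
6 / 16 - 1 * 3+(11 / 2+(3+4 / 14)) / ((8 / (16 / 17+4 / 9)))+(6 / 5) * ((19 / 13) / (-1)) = -530399 / 185640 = -2.86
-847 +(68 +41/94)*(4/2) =-33376/47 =-710.13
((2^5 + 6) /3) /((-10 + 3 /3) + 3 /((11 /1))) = -209 /144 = -1.45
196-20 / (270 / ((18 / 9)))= 5288 / 27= 195.85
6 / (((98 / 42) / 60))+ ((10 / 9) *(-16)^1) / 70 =9704 / 63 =154.03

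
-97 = -97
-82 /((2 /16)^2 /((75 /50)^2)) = -11808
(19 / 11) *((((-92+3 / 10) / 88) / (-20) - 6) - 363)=-637.27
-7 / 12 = -0.58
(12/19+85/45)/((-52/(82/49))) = -17671/217854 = -0.08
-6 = -6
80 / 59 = 1.36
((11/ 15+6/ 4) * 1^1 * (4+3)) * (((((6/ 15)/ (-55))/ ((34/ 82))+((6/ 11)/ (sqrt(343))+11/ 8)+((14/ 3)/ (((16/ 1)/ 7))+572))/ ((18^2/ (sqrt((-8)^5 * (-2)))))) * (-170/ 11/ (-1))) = 145792 * sqrt(7)/ 68607+242228302064/ 2205225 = 109848.52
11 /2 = 5.50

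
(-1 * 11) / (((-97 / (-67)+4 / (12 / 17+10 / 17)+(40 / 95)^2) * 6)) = -2926627 / 7528278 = -0.39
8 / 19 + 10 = 198 / 19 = 10.42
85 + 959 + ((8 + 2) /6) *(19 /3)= 9491 /9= 1054.56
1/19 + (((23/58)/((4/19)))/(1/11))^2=439091555/1022656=429.36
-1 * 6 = -6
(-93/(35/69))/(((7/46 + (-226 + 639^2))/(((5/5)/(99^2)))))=-32798/715509149355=-0.00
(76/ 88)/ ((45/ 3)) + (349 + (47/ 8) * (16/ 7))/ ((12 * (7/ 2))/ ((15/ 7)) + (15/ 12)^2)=67201969/ 3910830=17.18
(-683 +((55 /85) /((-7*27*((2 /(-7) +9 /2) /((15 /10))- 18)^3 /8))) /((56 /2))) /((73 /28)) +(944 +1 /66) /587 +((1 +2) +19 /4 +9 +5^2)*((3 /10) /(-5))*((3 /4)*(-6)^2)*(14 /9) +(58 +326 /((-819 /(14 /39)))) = -301850300050309072679 /980933836752054900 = -307.72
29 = 29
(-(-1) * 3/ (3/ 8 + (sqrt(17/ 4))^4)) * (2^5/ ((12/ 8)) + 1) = 1072/ 295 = 3.63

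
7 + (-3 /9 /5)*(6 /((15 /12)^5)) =107327 /15625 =6.87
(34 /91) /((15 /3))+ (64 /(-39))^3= -9019898 /2076165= -4.34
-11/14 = -0.79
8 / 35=0.23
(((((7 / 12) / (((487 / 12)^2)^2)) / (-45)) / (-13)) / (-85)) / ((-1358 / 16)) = 1536 / 30145317439603925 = 0.00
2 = 2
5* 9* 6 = 270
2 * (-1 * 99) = -198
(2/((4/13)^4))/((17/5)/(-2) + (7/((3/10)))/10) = 428415/1216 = 352.31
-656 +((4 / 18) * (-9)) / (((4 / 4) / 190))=-1036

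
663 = 663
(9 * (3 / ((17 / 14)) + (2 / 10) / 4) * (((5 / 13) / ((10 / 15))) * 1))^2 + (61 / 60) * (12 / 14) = 18834803867 / 109403840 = 172.16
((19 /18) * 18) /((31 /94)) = 57.61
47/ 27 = 1.74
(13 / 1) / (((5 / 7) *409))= 91 / 2045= 0.04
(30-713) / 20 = -683 / 20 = -34.15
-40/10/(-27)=4/27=0.15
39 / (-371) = -39 / 371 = -0.11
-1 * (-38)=38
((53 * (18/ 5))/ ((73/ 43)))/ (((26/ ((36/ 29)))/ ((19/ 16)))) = 3507381/ 550420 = 6.37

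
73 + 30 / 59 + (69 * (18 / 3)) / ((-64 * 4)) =542923 / 7552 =71.89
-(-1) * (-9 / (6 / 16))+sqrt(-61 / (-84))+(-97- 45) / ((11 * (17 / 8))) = -5624 / 187+sqrt(1281) / 42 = -29.22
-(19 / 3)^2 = -361 / 9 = -40.11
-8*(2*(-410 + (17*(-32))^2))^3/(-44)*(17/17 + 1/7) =42904844390718464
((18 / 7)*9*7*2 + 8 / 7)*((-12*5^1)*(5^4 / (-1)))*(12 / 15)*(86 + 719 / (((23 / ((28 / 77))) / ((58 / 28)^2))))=114083657880000 / 86779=1314645915.26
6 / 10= 3 / 5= 0.60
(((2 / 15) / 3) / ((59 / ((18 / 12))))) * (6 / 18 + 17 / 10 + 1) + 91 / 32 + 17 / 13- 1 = 3.15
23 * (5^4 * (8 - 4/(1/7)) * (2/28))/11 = -143750/77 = -1866.88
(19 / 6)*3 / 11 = 19 / 22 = 0.86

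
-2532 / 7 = -361.71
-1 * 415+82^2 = 6309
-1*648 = -648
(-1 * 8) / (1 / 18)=-144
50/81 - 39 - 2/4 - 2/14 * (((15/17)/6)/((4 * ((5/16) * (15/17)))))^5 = -413371939/10631250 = -38.88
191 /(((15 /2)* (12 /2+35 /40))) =3056 /825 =3.70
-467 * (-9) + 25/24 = 100897/24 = 4204.04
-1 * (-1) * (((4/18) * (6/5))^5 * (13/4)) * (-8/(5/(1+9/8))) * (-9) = 56576/421875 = 0.13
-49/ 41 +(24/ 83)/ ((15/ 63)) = 329/ 17015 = 0.02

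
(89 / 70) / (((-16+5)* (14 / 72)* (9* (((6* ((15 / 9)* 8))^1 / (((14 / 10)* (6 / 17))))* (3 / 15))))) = -267 / 130900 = -0.00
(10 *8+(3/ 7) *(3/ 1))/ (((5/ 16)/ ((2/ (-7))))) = -18208/ 245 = -74.32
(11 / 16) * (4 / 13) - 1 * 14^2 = -10181 / 52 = -195.79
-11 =-11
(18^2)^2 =104976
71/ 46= 1.54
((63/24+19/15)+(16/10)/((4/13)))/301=1091/36120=0.03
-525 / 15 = -35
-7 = -7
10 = 10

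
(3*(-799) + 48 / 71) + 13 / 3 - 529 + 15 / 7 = -4352002 / 1491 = -2918.85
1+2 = 3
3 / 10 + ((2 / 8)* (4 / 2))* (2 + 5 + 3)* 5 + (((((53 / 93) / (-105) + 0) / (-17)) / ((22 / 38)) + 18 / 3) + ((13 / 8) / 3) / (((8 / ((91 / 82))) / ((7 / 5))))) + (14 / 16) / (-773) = 46527599402897 / 1481552924544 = 31.40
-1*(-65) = 65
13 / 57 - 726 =-41369 / 57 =-725.77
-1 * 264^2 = -69696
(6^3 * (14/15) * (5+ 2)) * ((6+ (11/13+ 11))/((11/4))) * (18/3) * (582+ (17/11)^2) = 2778080191488/86515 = 32110965.63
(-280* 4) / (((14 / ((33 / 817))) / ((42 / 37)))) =-3.67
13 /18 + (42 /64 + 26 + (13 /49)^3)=928295101 /33882912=27.40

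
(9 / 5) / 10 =9 / 50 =0.18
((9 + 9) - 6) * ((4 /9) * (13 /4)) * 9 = 156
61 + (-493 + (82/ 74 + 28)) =-14907/ 37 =-402.89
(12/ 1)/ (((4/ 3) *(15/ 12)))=7.20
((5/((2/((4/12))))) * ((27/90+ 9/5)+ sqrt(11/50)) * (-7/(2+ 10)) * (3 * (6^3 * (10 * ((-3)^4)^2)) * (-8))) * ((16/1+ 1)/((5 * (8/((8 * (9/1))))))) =505931832 * sqrt(22)+ 10624568472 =12997599110.21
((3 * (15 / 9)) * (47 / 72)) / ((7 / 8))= 235 / 63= 3.73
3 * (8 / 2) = 12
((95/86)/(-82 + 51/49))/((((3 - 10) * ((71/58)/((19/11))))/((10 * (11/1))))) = 3664150/12111251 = 0.30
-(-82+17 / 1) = 65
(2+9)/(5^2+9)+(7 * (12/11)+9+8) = 9335/374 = 24.96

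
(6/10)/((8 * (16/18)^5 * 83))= 177147/108789760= 0.00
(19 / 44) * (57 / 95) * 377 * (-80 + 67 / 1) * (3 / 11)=-838071 / 2420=-346.31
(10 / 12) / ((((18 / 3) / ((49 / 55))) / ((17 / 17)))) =49 / 396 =0.12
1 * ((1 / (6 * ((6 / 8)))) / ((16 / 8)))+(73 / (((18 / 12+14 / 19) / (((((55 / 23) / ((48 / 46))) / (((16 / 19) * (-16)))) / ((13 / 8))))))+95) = 91.70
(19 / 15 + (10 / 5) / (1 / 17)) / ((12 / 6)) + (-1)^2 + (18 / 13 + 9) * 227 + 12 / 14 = 6488659 / 2730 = 2376.80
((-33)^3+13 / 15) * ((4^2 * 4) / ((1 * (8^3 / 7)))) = -1886647 / 60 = -31444.12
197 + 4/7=1383/7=197.57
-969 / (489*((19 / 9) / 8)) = -1224 / 163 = -7.51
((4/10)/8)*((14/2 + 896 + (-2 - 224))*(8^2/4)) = 2708/5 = 541.60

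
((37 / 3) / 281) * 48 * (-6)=-12.64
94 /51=1.84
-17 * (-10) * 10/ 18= 850/ 9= 94.44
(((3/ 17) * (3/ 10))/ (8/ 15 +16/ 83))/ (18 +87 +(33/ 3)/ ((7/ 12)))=5229/ 8882704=0.00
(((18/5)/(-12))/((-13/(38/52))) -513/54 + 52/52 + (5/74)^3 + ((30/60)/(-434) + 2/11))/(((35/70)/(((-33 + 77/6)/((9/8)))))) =24880946404897/83591886105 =297.65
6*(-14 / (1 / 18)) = -1512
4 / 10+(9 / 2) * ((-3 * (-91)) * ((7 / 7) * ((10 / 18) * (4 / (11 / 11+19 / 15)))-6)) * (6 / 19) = -3144314 / 1615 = -1946.94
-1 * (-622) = 622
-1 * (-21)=21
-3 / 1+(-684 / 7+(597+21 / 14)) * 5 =35013 / 14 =2500.93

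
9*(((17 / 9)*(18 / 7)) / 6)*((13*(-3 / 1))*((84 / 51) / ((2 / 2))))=-468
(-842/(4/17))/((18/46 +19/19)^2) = -3786053/2048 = -1848.66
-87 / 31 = -2.81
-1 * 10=-10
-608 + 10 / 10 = -607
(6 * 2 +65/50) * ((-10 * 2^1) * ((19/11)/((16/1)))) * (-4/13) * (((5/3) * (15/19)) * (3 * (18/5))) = 17955/143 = 125.56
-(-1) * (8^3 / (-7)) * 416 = -212992 / 7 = -30427.43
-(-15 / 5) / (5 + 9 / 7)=21 / 44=0.48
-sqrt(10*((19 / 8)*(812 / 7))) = -sqrt(2755) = -52.49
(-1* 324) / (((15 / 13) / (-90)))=25272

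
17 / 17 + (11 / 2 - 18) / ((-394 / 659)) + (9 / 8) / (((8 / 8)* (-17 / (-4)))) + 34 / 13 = 24.79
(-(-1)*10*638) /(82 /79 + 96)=252010 /3833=65.75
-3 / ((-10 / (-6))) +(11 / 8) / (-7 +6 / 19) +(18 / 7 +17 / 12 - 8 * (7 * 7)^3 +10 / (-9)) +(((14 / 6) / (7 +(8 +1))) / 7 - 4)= -602440164659 / 640080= -941195.11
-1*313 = -313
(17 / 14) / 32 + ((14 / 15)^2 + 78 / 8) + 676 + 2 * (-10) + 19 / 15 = 67326913 / 100800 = 667.93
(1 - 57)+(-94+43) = -107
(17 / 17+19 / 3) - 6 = 4 / 3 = 1.33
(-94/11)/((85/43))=-4.32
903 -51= 852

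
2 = 2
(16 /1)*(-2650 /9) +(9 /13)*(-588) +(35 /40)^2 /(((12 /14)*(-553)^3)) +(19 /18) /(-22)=-138569881018607 /27073757568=-5118.24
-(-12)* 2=24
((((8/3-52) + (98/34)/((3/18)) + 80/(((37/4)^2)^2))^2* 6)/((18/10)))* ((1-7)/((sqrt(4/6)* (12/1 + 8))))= -4685884748210572418* sqrt(6)/9135959059648521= -1256.36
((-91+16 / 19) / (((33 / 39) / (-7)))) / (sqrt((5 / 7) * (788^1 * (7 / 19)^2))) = 22269 * sqrt(6895) / 21670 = 85.33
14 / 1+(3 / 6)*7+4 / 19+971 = 37571 / 38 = 988.71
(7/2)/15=7/30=0.23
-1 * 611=-611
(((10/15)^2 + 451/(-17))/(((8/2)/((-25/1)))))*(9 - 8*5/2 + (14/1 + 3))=99775/102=978.19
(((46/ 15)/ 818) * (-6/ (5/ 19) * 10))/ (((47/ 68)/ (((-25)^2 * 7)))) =-104006000/ 19223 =-5410.50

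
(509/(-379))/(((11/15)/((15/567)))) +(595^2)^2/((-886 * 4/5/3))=-493777807065913025/930820968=-530475595.24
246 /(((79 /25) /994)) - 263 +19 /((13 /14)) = 79221213 /1027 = 77138.47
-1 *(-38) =38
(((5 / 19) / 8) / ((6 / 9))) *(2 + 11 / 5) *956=15057 / 76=198.12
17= 17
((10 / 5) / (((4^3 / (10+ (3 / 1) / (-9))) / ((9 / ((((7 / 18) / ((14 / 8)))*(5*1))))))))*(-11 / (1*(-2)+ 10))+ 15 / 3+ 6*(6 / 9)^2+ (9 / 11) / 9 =371131 / 84480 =4.39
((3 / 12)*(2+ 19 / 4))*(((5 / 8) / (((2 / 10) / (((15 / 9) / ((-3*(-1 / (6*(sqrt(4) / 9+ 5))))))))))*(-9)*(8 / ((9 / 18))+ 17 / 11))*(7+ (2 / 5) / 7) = -504120825 / 4928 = -102297.25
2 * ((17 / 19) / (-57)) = -34 / 1083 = -0.03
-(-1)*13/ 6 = 13/ 6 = 2.17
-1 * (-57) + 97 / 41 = 2434 / 41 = 59.37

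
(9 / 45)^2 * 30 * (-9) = -54 / 5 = -10.80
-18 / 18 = -1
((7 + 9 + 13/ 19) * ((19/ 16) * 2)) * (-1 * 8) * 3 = -951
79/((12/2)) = 79/6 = 13.17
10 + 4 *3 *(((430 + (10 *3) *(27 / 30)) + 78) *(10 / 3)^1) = 21410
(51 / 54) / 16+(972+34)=289745 / 288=1006.06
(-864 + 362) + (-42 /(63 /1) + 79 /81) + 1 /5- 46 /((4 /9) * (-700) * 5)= -501.46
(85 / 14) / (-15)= -17 / 42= -0.40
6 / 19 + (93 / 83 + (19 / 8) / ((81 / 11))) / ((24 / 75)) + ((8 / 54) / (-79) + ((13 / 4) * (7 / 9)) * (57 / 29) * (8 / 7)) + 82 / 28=1760750485997 / 131105169216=13.43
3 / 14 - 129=-1803 / 14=-128.79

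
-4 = -4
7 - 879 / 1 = -872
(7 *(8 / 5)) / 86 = 28 / 215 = 0.13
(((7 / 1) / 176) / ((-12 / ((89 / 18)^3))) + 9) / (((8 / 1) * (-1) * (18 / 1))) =-105919873 / 1773674496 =-0.06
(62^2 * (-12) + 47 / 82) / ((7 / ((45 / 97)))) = -170210205 / 55678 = -3057.05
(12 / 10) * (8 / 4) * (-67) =-804 / 5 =-160.80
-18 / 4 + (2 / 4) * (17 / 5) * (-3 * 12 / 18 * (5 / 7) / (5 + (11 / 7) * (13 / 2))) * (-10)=-1237 / 426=-2.90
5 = 5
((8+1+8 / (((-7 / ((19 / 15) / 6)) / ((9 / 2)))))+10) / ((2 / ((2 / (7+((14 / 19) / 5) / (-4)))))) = 7942 / 3087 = 2.57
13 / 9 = 1.44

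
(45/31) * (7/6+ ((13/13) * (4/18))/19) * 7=455/38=11.97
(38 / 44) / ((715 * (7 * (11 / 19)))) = 361 / 1211210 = 0.00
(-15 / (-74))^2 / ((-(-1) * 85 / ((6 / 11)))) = 135 / 512006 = 0.00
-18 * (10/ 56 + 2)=-549/ 14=-39.21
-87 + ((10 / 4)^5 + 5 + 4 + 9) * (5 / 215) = -116011 / 1376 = -84.31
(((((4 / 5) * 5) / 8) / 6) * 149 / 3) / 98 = 149 / 3528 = 0.04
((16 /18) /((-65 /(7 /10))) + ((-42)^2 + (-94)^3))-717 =-2426395753 /2925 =-829537.01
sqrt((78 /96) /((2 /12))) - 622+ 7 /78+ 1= -48431 /78+ sqrt(78) /4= -618.70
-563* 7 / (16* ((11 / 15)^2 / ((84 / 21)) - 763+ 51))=886725 / 2562716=0.35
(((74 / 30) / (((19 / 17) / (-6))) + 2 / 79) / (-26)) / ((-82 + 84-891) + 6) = -49596 / 86149895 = -0.00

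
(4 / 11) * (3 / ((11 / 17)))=204 / 121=1.69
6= 6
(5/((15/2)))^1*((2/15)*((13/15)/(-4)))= -13/675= -0.02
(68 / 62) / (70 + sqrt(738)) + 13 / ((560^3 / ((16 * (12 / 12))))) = 13062278643 / 708072736000-51 * sqrt(82) / 64511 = 0.01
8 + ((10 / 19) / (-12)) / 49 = 44683 / 5586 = 8.00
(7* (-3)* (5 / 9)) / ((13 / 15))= -175 / 13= -13.46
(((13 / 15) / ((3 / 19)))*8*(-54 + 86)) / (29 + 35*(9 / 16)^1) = 53248 / 1845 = 28.86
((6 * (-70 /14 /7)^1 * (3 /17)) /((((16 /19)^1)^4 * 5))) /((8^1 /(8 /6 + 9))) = -12119853 /31195136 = -0.39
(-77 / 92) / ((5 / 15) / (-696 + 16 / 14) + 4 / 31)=-6.51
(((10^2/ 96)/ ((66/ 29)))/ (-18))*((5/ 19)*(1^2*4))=-3625/ 135432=-0.03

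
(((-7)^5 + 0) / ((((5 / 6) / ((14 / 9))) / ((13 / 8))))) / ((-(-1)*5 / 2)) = -1529437 / 75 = -20392.49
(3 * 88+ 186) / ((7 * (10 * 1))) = 45 / 7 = 6.43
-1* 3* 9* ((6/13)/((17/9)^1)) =-1458/221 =-6.60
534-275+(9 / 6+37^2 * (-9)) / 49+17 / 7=981 / 98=10.01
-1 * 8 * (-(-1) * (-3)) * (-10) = -240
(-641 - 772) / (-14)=1413 / 14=100.93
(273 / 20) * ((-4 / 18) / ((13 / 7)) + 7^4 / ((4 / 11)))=21630217 / 240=90125.90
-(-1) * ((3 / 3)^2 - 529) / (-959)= 528 / 959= 0.55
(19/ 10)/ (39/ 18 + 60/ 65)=741/ 1205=0.61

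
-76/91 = -0.84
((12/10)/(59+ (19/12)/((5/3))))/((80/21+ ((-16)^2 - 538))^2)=2646/10230156959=0.00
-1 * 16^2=-256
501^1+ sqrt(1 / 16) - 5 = 1985 / 4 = 496.25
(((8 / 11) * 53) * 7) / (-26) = -1484 / 143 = -10.38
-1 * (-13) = 13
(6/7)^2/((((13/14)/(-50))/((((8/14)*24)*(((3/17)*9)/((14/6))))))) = -27993600/75803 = -369.29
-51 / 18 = -17 / 6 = -2.83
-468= -468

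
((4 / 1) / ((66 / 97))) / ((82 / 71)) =6887 / 1353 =5.09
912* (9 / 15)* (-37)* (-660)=13362624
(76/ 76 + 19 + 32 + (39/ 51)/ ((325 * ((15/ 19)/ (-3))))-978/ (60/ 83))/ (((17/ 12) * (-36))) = 5528863/ 216750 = 25.51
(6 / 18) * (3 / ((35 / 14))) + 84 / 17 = 454 / 85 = 5.34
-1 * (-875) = 875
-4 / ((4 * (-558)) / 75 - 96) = 25 / 786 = 0.03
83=83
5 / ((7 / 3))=15 / 7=2.14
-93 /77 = -1.21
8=8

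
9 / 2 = 4.50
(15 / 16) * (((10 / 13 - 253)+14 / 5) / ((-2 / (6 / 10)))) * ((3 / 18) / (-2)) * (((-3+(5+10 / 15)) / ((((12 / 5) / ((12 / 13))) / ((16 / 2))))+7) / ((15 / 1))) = -9614309 / 1622400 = -5.93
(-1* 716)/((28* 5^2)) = -179/175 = -1.02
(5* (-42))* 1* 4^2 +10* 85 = -2510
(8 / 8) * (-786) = -786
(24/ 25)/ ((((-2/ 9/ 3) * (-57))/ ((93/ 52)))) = 2511/ 6175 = 0.41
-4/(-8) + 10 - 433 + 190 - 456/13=-6957/26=-267.58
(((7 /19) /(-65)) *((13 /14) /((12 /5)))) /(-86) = 1 /39216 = 0.00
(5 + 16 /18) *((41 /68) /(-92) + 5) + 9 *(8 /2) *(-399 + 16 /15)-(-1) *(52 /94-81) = -21135962471 /1470160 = -14376.64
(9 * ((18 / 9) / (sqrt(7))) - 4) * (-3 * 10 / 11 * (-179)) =-21480 / 11 + 96660 * sqrt(7) / 77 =1368.55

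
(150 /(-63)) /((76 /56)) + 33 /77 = -529 /399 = -1.33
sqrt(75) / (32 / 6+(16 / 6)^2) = 0.70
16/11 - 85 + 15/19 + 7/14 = -82.26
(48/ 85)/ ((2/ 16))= 384/ 85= 4.52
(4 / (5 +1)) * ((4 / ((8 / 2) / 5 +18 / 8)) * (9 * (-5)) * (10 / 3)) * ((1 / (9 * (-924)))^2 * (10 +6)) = -0.00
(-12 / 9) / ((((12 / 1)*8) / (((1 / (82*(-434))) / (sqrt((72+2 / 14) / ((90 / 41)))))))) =sqrt(57974) / 3536877792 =0.00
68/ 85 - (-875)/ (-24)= -4279/ 120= -35.66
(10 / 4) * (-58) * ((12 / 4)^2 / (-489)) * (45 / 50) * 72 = 28188 / 163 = 172.93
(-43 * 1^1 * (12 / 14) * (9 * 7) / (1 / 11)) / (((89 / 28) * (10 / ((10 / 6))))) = -119196 / 89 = -1339.28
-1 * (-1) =1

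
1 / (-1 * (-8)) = 1 / 8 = 0.12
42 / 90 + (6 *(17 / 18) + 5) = 11.13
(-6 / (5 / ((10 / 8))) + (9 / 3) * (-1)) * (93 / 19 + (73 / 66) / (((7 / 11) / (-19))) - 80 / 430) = 2914815 / 22876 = 127.42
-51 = -51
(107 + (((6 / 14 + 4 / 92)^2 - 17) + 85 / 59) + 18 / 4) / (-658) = -294133209 / 2012610124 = -0.15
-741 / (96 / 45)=-11115 / 32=-347.34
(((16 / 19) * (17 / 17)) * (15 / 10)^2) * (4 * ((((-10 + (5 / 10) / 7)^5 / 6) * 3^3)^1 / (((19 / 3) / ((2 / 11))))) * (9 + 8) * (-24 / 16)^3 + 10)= 5787546304131243 / 1067849552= 5419814.33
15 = 15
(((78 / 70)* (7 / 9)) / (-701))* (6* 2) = -52 / 3505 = -0.01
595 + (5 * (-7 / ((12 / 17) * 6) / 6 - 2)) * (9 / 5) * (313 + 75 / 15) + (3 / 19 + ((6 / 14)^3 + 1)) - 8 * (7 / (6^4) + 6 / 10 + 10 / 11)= -1376931207709 / 232265880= -5928.25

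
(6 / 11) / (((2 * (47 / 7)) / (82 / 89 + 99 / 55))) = 25431 / 230065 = 0.11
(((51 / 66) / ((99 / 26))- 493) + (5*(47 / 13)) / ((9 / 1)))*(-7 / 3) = 1145.17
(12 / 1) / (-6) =-2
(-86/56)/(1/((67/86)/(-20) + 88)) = -151293/1120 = -135.08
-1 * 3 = -3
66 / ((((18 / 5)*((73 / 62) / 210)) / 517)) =123407900 / 73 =1690519.18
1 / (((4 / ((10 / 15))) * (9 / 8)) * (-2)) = -0.07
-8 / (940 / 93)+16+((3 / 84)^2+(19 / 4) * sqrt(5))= 19 * sqrt(5) / 4+2802251 / 184240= 25.83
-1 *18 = -18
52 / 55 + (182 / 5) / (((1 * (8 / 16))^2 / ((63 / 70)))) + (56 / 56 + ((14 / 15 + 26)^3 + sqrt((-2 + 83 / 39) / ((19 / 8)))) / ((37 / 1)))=2 * sqrt(7410) / 27417 + 908004049 / 1373625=661.03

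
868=868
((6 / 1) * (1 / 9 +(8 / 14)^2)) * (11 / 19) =4246 / 2793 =1.52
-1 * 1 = -1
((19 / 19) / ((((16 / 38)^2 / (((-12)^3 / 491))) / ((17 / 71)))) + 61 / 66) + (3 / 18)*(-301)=-62117192 / 1150413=-54.00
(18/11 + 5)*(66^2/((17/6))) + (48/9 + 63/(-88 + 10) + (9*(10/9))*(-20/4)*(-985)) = 78840445/1326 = 59457.35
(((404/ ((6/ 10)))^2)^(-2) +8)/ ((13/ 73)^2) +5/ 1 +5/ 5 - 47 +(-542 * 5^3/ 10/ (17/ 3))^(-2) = 392908369802099943309577/ 1859830106058905760000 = 211.26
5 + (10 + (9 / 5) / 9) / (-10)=199 / 50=3.98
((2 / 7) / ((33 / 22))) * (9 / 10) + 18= 636 / 35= 18.17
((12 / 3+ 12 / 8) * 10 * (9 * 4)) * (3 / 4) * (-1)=-1485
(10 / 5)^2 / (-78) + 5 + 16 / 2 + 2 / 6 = 518 / 39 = 13.28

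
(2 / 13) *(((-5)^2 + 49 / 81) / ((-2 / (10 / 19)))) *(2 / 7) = -41480 / 140049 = -0.30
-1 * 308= -308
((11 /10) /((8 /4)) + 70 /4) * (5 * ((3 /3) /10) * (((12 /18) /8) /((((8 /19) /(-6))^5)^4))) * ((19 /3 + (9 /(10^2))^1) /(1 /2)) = 10130794841857813125837669994882907706183 /8796093022208000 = 1151738029177273929899192.00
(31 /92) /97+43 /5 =383887 /44620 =8.60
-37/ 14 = -2.64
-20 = -20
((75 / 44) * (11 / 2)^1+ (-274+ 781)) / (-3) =-1377 / 8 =-172.12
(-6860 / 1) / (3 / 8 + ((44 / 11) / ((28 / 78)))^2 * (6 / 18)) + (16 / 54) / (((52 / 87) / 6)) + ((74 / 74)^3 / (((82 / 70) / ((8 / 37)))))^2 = -78976320708172 / 489767228847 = -161.25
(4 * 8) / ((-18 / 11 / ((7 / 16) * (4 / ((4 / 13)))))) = -1001 / 9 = -111.22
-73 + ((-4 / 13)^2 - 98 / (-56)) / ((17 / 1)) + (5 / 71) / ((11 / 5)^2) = -72.88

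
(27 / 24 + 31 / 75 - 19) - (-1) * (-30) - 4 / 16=-28627 / 600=-47.71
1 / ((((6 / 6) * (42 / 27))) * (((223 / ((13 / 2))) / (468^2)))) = 6406452 / 1561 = 4104.07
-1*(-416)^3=71991296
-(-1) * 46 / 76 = 23 / 38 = 0.61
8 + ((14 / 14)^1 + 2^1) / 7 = 59 / 7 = 8.43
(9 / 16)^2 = 81 / 256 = 0.32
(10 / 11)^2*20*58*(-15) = -1740000 / 121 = -14380.17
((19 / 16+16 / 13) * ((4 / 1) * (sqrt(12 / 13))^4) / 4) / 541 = 4527 / 1188577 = 0.00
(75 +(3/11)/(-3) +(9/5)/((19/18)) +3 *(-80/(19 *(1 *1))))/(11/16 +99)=1069792/1666775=0.64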